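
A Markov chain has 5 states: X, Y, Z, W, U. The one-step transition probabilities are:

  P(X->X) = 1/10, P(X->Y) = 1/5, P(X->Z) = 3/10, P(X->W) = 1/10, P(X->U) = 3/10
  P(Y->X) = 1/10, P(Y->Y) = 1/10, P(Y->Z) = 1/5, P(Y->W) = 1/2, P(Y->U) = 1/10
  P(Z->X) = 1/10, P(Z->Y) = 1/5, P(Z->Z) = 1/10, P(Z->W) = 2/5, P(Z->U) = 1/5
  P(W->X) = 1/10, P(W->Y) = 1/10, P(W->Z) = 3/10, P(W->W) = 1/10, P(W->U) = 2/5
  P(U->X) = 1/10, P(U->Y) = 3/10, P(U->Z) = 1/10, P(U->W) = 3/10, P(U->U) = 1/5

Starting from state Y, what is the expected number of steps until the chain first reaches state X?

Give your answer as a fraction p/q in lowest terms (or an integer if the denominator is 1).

Let h_i = expected steps to first reach X from state i.
Boundary: h_X = 0.
First-step equations for the other states:
  h_Y = 1 + 1/10*h_X + 1/10*h_Y + 1/5*h_Z + 1/2*h_W + 1/10*h_U
  h_Z = 1 + 1/10*h_X + 1/5*h_Y + 1/10*h_Z + 2/5*h_W + 1/5*h_U
  h_W = 1 + 1/10*h_X + 1/10*h_Y + 3/10*h_Z + 1/10*h_W + 2/5*h_U
  h_U = 1 + 1/10*h_X + 3/10*h_Y + 1/10*h_Z + 3/10*h_W + 1/5*h_U

Substituting h_X = 0 and rearranging gives the linear system (I - Q) h = 1:
  [9/10, -1/5, -1/2, -1/10] . (h_Y, h_Z, h_W, h_U) = 1
  [-1/5, 9/10, -2/5, -1/5] . (h_Y, h_Z, h_W, h_U) = 1
  [-1/10, -3/10, 9/10, -2/5] . (h_Y, h_Z, h_W, h_U) = 1
  [-3/10, -1/10, -3/10, 4/5] . (h_Y, h_Z, h_W, h_U) = 1

Solving yields:
  h_Y = 10
  h_Z = 10
  h_W = 10
  h_U = 10

Starting state is Y, so the expected hitting time is h_Y = 10.

Answer: 10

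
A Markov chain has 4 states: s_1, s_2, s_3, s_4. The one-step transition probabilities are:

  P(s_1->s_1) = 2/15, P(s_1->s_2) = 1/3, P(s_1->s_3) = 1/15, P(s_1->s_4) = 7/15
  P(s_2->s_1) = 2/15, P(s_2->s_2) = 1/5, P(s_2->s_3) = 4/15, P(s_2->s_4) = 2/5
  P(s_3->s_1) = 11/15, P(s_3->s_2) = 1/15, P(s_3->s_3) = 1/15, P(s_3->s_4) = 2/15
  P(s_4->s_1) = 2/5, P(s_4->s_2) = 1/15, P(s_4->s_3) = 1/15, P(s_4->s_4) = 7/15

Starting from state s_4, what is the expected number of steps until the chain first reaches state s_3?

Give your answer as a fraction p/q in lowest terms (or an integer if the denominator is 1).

Let h_i = expected steps to first reach s_3 from state i.
Boundary: h_s_3 = 0.
First-step equations for the other states:
  h_s_1 = 1 + 2/15*h_s_1 + 1/3*h_s_2 + 1/15*h_s_3 + 7/15*h_s_4
  h_s_2 = 1 + 2/15*h_s_1 + 1/5*h_s_2 + 4/15*h_s_3 + 2/5*h_s_4
  h_s_4 = 1 + 2/5*h_s_1 + 1/15*h_s_2 + 1/15*h_s_3 + 7/15*h_s_4

Substituting h_s_3 = 0 and rearranging gives the linear system (I - Q) h = 1:
  [13/15, -1/3, -7/15] . (h_s_1, h_s_2, h_s_4) = 1
  [-2/15, 4/5, -2/5] . (h_s_1, h_s_2, h_s_4) = 1
  [-2/5, -1/15, 8/15] . (h_s_1, h_s_2, h_s_4) = 1

Solving yields:
  h_s_1 = 3765/392
  h_s_2 = 1545/196
  h_s_4 = 3945/392

Starting state is s_4, so the expected hitting time is h_s_4 = 3945/392.

Answer: 3945/392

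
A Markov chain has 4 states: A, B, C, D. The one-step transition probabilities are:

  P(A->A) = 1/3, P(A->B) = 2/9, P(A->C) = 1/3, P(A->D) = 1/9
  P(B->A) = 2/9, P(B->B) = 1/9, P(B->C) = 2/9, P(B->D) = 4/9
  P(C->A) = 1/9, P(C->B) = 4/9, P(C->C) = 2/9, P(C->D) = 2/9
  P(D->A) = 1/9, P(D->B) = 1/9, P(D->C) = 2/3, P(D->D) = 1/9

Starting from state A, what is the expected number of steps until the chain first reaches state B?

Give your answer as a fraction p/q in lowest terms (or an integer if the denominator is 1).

Answer: 783/221

Derivation:
Let h_i = expected steps to first reach B from state i.
Boundary: h_B = 0.
First-step equations for the other states:
  h_A = 1 + 1/3*h_A + 2/9*h_B + 1/3*h_C + 1/9*h_D
  h_C = 1 + 1/9*h_A + 4/9*h_B + 2/9*h_C + 2/9*h_D
  h_D = 1 + 1/9*h_A + 1/9*h_B + 2/3*h_C + 1/9*h_D

Substituting h_B = 0 and rearranging gives the linear system (I - Q) h = 1:
  [2/3, -1/3, -1/9] . (h_A, h_C, h_D) = 1
  [-1/9, 7/9, -2/9] . (h_A, h_C, h_D) = 1
  [-1/9, -2/3, 8/9] . (h_A, h_C, h_D) = 1

Solving yields:
  h_A = 783/221
  h_C = 630/221
  h_D = 63/17

Starting state is A, so the expected hitting time is h_A = 783/221.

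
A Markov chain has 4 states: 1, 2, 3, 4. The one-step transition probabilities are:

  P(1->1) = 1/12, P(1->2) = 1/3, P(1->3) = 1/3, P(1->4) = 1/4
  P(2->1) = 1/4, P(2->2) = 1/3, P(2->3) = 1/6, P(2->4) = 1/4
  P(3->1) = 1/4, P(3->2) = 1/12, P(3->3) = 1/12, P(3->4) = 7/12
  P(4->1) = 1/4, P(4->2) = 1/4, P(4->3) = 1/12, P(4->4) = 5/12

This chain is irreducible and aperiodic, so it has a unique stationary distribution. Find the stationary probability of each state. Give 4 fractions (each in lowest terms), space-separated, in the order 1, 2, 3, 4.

Answer: 3/14 247/938 149/938 341/938

Derivation:
The stationary distribution satisfies pi = pi * P, i.e.:
  pi_1 = 1/12*pi_1 + 1/4*pi_2 + 1/4*pi_3 + 1/4*pi_4
  pi_2 = 1/3*pi_1 + 1/3*pi_2 + 1/12*pi_3 + 1/4*pi_4
  pi_3 = 1/3*pi_1 + 1/6*pi_2 + 1/12*pi_3 + 1/12*pi_4
  pi_4 = 1/4*pi_1 + 1/4*pi_2 + 7/12*pi_3 + 5/12*pi_4
with normalization: pi_1 + pi_2 + pi_3 + pi_4 = 1.

Using the first 3 balance equations plus normalization, the linear system A*pi = b is:
  [-11/12, 1/4, 1/4, 1/4] . pi = 0
  [1/3, -2/3, 1/12, 1/4] . pi = 0
  [1/3, 1/6, -11/12, 1/12] . pi = 0
  [1, 1, 1, 1] . pi = 1

Solving yields:
  pi_1 = 3/14
  pi_2 = 247/938
  pi_3 = 149/938
  pi_4 = 341/938

Verification (pi * P):
  3/14*1/12 + 247/938*1/4 + 149/938*1/4 + 341/938*1/4 = 3/14 = pi_1  (ok)
  3/14*1/3 + 247/938*1/3 + 149/938*1/12 + 341/938*1/4 = 247/938 = pi_2  (ok)
  3/14*1/3 + 247/938*1/6 + 149/938*1/12 + 341/938*1/12 = 149/938 = pi_3  (ok)
  3/14*1/4 + 247/938*1/4 + 149/938*7/12 + 341/938*5/12 = 341/938 = pi_4  (ok)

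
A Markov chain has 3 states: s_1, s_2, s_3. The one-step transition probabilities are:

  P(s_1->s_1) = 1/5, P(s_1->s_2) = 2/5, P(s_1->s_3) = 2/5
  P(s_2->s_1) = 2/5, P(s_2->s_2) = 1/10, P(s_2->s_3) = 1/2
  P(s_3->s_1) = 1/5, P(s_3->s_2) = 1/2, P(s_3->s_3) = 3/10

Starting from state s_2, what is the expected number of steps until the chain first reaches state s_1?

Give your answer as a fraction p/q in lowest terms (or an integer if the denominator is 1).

Let h_i = expected steps to first reach s_1 from state i.
Boundary: h_s_1 = 0.
First-step equations for the other states:
  h_s_2 = 1 + 2/5*h_s_1 + 1/10*h_s_2 + 1/2*h_s_3
  h_s_3 = 1 + 1/5*h_s_1 + 1/2*h_s_2 + 3/10*h_s_3

Substituting h_s_1 = 0 and rearranging gives the linear system (I - Q) h = 1:
  [9/10, -1/2] . (h_s_2, h_s_3) = 1
  [-1/2, 7/10] . (h_s_2, h_s_3) = 1

Solving yields:
  h_s_2 = 60/19
  h_s_3 = 70/19

Starting state is s_2, so the expected hitting time is h_s_2 = 60/19.

Answer: 60/19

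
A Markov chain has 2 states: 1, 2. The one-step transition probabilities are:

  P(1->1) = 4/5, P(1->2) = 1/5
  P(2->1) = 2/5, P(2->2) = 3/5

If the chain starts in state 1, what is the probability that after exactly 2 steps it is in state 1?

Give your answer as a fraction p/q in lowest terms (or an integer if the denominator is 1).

Computing P^2 by repeated multiplication:
P^1 =
  1: [4/5, 1/5]
  2: [2/5, 3/5]
P^2 =
  1: [18/25, 7/25]
  2: [14/25, 11/25]

(P^2)[1 -> 1] = 18/25

Answer: 18/25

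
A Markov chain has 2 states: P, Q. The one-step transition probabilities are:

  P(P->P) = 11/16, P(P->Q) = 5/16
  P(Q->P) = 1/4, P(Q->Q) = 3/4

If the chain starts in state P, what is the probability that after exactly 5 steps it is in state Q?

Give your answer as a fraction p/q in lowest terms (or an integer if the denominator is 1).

Computing P^5 by repeated multiplication:
P^1 =
  P: [11/16, 5/16]
  Q: [1/4, 3/4]
P^2 =
  P: [141/256, 115/256]
  Q: [23/64, 41/64]
P^3 =
  P: [2011/4096, 2085/4096]
  Q: [417/1024, 607/1024]
P^4 =
  P: [30461/65536, 35075/65536]
  Q: [7015/16384, 9369/16384]
P^5 =
  P: [475371/1048576, 573205/1048576]
  Q: [114641/262144, 147503/262144]

(P^5)[P -> Q] = 573205/1048576

Answer: 573205/1048576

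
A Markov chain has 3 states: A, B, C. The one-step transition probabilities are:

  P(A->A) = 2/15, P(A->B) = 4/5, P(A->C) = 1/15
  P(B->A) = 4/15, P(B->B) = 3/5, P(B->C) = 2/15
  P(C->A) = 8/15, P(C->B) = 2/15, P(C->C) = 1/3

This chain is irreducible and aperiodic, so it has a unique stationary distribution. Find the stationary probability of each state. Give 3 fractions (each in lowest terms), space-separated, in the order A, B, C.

The stationary distribution satisfies pi = pi * P, i.e.:
  pi_A = 2/15*pi_A + 4/15*pi_B + 8/15*pi_C
  pi_B = 4/5*pi_A + 3/5*pi_B + 2/15*pi_C
  pi_C = 1/15*pi_A + 2/15*pi_B + 1/3*pi_C
with normalization: pi_A + pi_B + pi_C = 1.

Using the first 2 balance equations plus normalization, the linear system A*pi = b is:
  [-13/15, 4/15, 8/15] . pi = 0
  [4/5, -2/5, 2/15] . pi = 0
  [1, 1, 1] . pi = 1

Solving yields:
  pi_A = 7/26
  pi_B = 61/104
  pi_C = 15/104

Verification (pi * P):
  7/26*2/15 + 61/104*4/15 + 15/104*8/15 = 7/26 = pi_A  (ok)
  7/26*4/5 + 61/104*3/5 + 15/104*2/15 = 61/104 = pi_B  (ok)
  7/26*1/15 + 61/104*2/15 + 15/104*1/3 = 15/104 = pi_C  (ok)

Answer: 7/26 61/104 15/104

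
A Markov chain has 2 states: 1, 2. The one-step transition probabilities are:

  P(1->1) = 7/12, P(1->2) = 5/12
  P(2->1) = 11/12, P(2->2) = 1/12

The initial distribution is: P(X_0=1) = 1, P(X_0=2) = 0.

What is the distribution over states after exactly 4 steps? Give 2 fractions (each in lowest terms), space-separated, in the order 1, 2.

Answer: 56/81 25/81

Derivation:
Propagating the distribution step by step (d_{t+1} = d_t * P):
d_0 = (1=1, 2=0)
  d_1[1] = 1*7/12 + 0*11/12 = 7/12
  d_1[2] = 1*5/12 + 0*1/12 = 5/12
d_1 = (1=7/12, 2=5/12)
  d_2[1] = 7/12*7/12 + 5/12*11/12 = 13/18
  d_2[2] = 7/12*5/12 + 5/12*1/12 = 5/18
d_2 = (1=13/18, 2=5/18)
  d_3[1] = 13/18*7/12 + 5/18*11/12 = 73/108
  d_3[2] = 13/18*5/12 + 5/18*1/12 = 35/108
d_3 = (1=73/108, 2=35/108)
  d_4[1] = 73/108*7/12 + 35/108*11/12 = 56/81
  d_4[2] = 73/108*5/12 + 35/108*1/12 = 25/81
d_4 = (1=56/81, 2=25/81)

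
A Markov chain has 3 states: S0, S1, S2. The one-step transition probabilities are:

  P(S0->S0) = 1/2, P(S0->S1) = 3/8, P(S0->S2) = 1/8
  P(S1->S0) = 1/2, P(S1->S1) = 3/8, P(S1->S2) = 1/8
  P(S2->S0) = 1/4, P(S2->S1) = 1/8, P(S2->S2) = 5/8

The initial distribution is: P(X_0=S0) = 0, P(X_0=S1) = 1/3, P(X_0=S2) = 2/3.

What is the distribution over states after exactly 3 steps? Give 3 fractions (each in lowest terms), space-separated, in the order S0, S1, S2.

Propagating the distribution step by step (d_{t+1} = d_t * P):
d_0 = (S0=0, S1=1/3, S2=2/3)
  d_1[S0] = 0*1/2 + 1/3*1/2 + 2/3*1/4 = 1/3
  d_1[S1] = 0*3/8 + 1/3*3/8 + 2/3*1/8 = 5/24
  d_1[S2] = 0*1/8 + 1/3*1/8 + 2/3*5/8 = 11/24
d_1 = (S0=1/3, S1=5/24, S2=11/24)
  d_2[S0] = 1/3*1/2 + 5/24*1/2 + 11/24*1/4 = 37/96
  d_2[S1] = 1/3*3/8 + 5/24*3/8 + 11/24*1/8 = 25/96
  d_2[S2] = 1/3*1/8 + 5/24*1/8 + 11/24*5/8 = 17/48
d_2 = (S0=37/96, S1=25/96, S2=17/48)
  d_3[S0] = 37/96*1/2 + 25/96*1/2 + 17/48*1/4 = 79/192
  d_3[S1] = 37/96*3/8 + 25/96*3/8 + 17/48*1/8 = 55/192
  d_3[S2] = 37/96*1/8 + 25/96*1/8 + 17/48*5/8 = 29/96
d_3 = (S0=79/192, S1=55/192, S2=29/96)

Answer: 79/192 55/192 29/96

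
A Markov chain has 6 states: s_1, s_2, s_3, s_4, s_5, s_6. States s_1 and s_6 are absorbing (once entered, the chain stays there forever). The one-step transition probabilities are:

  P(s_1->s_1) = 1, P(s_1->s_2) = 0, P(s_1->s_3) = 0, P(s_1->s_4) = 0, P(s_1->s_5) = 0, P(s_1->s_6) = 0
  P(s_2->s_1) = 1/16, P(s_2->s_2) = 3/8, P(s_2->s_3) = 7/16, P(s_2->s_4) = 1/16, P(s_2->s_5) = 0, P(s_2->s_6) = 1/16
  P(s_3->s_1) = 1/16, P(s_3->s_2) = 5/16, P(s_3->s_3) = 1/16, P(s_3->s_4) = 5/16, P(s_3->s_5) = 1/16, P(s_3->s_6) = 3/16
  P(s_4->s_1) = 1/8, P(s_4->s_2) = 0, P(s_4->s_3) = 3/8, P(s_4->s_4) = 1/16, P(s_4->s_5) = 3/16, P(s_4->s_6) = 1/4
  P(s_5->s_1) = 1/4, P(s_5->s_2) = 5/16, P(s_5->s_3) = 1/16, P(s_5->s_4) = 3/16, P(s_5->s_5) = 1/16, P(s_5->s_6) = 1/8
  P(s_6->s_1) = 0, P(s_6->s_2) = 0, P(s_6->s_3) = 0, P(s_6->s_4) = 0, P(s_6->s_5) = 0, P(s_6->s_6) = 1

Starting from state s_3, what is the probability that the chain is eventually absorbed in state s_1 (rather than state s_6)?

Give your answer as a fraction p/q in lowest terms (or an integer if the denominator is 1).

Answer: 1271/3618

Derivation:
Let a_i = P(absorbed in s_1 | start in state i).
Boundary conditions: a_s_1 = 1, a_s_6 = 0.
For each transient state i, a_i = sum_j P(i->j) * a_j:
  a_s_2 = 1/16*a_s_1 + 3/8*a_s_2 + 7/16*a_s_3 + 1/16*a_s_4 + 0*a_s_5 + 1/16*a_s_6
  a_s_3 = 1/16*a_s_1 + 5/16*a_s_2 + 1/16*a_s_3 + 5/16*a_s_4 + 1/16*a_s_5 + 3/16*a_s_6
  a_s_4 = 1/8*a_s_1 + 0*a_s_2 + 3/8*a_s_3 + 1/16*a_s_4 + 3/16*a_s_5 + 1/4*a_s_6
  a_s_5 = 1/4*a_s_1 + 5/16*a_s_2 + 1/16*a_s_3 + 3/16*a_s_4 + 1/16*a_s_5 + 1/8*a_s_6

Substituting a_s_1 = 1 and a_s_6 = 0, rearrange to (I - Q) a = r where r[i] = P(i -> s_1):
  [5/8, -7/16, -1/16, 0] . (a_s_2, a_s_3, a_s_4, a_s_5) = 1/16
  [-5/16, 15/16, -5/16, -1/16] . (a_s_2, a_s_3, a_s_4, a_s_5) = 1/16
  [0, -3/8, 15/16, -3/16] . (a_s_2, a_s_3, a_s_4, a_s_5) = 1/8
  [-5/16, -1/16, -3/16, 15/16] . (a_s_2, a_s_3, a_s_4, a_s_5) = 1/4

Solving yields:
  a_s_2 = 6931/18090
  a_s_3 = 1271/3618
  a_s_4 = 449/1206
  a_s_5 = 1781/3618

Starting state is s_3, so the absorption probability is a_s_3 = 1271/3618.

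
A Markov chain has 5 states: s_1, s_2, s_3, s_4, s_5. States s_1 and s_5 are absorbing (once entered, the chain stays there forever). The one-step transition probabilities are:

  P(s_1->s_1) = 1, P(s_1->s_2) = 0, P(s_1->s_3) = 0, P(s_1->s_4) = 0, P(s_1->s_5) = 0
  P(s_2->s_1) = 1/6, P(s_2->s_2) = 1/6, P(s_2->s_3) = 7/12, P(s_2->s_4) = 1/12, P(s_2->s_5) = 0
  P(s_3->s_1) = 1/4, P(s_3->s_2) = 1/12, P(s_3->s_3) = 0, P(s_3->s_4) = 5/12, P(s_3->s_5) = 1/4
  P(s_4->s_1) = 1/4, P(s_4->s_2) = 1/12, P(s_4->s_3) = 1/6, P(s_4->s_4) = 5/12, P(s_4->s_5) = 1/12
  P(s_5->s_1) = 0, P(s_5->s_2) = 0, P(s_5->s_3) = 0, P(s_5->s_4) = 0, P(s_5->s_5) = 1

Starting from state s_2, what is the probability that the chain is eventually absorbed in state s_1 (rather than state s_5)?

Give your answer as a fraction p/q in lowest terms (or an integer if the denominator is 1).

Answer: 221/321

Derivation:
Let a_i = P(absorbed in s_1 | start in state i).
Boundary conditions: a_s_1 = 1, a_s_5 = 0.
For each transient state i, a_i = sum_j P(i->j) * a_j:
  a_s_2 = 1/6*a_s_1 + 1/6*a_s_2 + 7/12*a_s_3 + 1/12*a_s_4 + 0*a_s_5
  a_s_3 = 1/4*a_s_1 + 1/12*a_s_2 + 0*a_s_3 + 5/12*a_s_4 + 1/4*a_s_5
  a_s_4 = 1/4*a_s_1 + 1/12*a_s_2 + 1/6*a_s_3 + 5/12*a_s_4 + 1/12*a_s_5

Substituting a_s_1 = 1 and a_s_5 = 0, rearrange to (I - Q) a = r where r[i] = P(i -> s_1):
  [5/6, -7/12, -1/12] . (a_s_2, a_s_3, a_s_4) = 1/6
  [-1/12, 1, -5/12] . (a_s_2, a_s_3, a_s_4) = 1/4
  [-1/12, -1/6, 7/12] . (a_s_2, a_s_3, a_s_4) = 1/4

Solving yields:
  a_s_2 = 221/321
  a_s_3 = 64/107
  a_s_4 = 224/321

Starting state is s_2, so the absorption probability is a_s_2 = 221/321.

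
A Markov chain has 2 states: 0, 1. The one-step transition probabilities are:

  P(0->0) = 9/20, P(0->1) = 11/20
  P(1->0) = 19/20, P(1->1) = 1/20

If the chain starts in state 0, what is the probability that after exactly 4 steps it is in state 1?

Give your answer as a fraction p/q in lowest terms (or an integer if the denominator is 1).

Computing P^4 by repeated multiplication:
P^1 =
  0: [9/20, 11/20]
  1: [19/20, 1/20]
P^2 =
  0: [29/40, 11/40]
  1: [19/40, 21/40]
P^3 =
  0: [47/80, 33/80]
  1: [57/80, 23/80]
P^4 =
  0: [21/32, 11/32]
  1: [19/32, 13/32]

(P^4)[0 -> 1] = 11/32

Answer: 11/32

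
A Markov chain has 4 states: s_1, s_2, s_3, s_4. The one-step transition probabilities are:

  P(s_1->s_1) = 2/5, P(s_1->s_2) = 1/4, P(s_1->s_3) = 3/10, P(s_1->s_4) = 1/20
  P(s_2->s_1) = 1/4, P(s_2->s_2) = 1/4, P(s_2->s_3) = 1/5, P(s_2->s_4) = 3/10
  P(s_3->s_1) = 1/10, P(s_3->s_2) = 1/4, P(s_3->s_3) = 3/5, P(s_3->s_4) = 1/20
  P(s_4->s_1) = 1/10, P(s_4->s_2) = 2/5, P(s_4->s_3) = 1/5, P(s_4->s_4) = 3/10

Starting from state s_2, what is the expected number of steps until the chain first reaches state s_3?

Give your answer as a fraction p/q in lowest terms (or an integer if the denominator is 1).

Let h_i = expected steps to first reach s_3 from state i.
Boundary: h_s_3 = 0.
First-step equations for the other states:
  h_s_1 = 1 + 2/5*h_s_1 + 1/4*h_s_2 + 3/10*h_s_3 + 1/20*h_s_4
  h_s_2 = 1 + 1/4*h_s_1 + 1/4*h_s_2 + 1/5*h_s_3 + 3/10*h_s_4
  h_s_4 = 1 + 1/10*h_s_1 + 2/5*h_s_2 + 1/5*h_s_3 + 3/10*h_s_4

Substituting h_s_3 = 0 and rearranging gives the linear system (I - Q) h = 1:
  [3/5, -1/4, -1/20] . (h_s_1, h_s_2, h_s_4) = 1
  [-1/4, 3/4, -3/10] . (h_s_1, h_s_2, h_s_4) = 1
  [-1/10, -2/5, 7/10] . (h_s_1, h_s_2, h_s_4) = 1

Solving yields:
  h_s_1 = 475/122
  h_s_2 = 1625/366
  h_s_4 = 1655/366

Starting state is s_2, so the expected hitting time is h_s_2 = 1625/366.

Answer: 1625/366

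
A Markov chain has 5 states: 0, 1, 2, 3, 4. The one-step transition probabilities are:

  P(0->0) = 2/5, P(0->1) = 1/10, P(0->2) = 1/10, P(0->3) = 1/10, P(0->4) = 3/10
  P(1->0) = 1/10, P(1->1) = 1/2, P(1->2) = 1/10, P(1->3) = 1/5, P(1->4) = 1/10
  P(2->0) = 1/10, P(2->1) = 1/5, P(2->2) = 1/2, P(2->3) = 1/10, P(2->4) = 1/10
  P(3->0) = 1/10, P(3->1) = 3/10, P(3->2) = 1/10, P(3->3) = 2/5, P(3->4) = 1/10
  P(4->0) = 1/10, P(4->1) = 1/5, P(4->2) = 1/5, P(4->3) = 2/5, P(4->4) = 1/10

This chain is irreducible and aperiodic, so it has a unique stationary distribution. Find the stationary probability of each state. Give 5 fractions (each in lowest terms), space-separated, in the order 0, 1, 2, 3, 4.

Answer: 1/7 1007/3360 79/420 809/3360 9/70

Derivation:
The stationary distribution satisfies pi = pi * P, i.e.:
  pi_0 = 2/5*pi_0 + 1/10*pi_1 + 1/10*pi_2 + 1/10*pi_3 + 1/10*pi_4
  pi_1 = 1/10*pi_0 + 1/2*pi_1 + 1/5*pi_2 + 3/10*pi_3 + 1/5*pi_4
  pi_2 = 1/10*pi_0 + 1/10*pi_1 + 1/2*pi_2 + 1/10*pi_3 + 1/5*pi_4
  pi_3 = 1/10*pi_0 + 1/5*pi_1 + 1/10*pi_2 + 2/5*pi_3 + 2/5*pi_4
  pi_4 = 3/10*pi_0 + 1/10*pi_1 + 1/10*pi_2 + 1/10*pi_3 + 1/10*pi_4
with normalization: pi_0 + pi_1 + pi_2 + pi_3 + pi_4 = 1.

Using the first 4 balance equations plus normalization, the linear system A*pi = b is:
  [-3/5, 1/10, 1/10, 1/10, 1/10] . pi = 0
  [1/10, -1/2, 1/5, 3/10, 1/5] . pi = 0
  [1/10, 1/10, -1/2, 1/10, 1/5] . pi = 0
  [1/10, 1/5, 1/10, -3/5, 2/5] . pi = 0
  [1, 1, 1, 1, 1] . pi = 1

Solving yields:
  pi_0 = 1/7
  pi_1 = 1007/3360
  pi_2 = 79/420
  pi_3 = 809/3360
  pi_4 = 9/70

Verification (pi * P):
  1/7*2/5 + 1007/3360*1/10 + 79/420*1/10 + 809/3360*1/10 + 9/70*1/10 = 1/7 = pi_0  (ok)
  1/7*1/10 + 1007/3360*1/2 + 79/420*1/5 + 809/3360*3/10 + 9/70*1/5 = 1007/3360 = pi_1  (ok)
  1/7*1/10 + 1007/3360*1/10 + 79/420*1/2 + 809/3360*1/10 + 9/70*1/5 = 79/420 = pi_2  (ok)
  1/7*1/10 + 1007/3360*1/5 + 79/420*1/10 + 809/3360*2/5 + 9/70*2/5 = 809/3360 = pi_3  (ok)
  1/7*3/10 + 1007/3360*1/10 + 79/420*1/10 + 809/3360*1/10 + 9/70*1/10 = 9/70 = pi_4  (ok)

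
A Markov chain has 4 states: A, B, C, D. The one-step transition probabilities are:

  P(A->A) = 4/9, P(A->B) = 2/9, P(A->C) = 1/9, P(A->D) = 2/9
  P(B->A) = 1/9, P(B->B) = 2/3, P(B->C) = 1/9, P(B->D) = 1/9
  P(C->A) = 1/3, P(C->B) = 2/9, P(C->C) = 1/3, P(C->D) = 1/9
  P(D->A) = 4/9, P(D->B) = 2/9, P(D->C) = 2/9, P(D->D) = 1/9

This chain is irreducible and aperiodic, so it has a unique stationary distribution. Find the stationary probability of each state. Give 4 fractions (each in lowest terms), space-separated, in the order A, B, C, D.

Answer: 104/355 2/5 58/355 51/355

Derivation:
The stationary distribution satisfies pi = pi * P, i.e.:
  pi_A = 4/9*pi_A + 1/9*pi_B + 1/3*pi_C + 4/9*pi_D
  pi_B = 2/9*pi_A + 2/3*pi_B + 2/9*pi_C + 2/9*pi_D
  pi_C = 1/9*pi_A + 1/9*pi_B + 1/3*pi_C + 2/9*pi_D
  pi_D = 2/9*pi_A + 1/9*pi_B + 1/9*pi_C + 1/9*pi_D
with normalization: pi_A + pi_B + pi_C + pi_D = 1.

Using the first 3 balance equations plus normalization, the linear system A*pi = b is:
  [-5/9, 1/9, 1/3, 4/9] . pi = 0
  [2/9, -1/3, 2/9, 2/9] . pi = 0
  [1/9, 1/9, -2/3, 2/9] . pi = 0
  [1, 1, 1, 1] . pi = 1

Solving yields:
  pi_A = 104/355
  pi_B = 2/5
  pi_C = 58/355
  pi_D = 51/355

Verification (pi * P):
  104/355*4/9 + 2/5*1/9 + 58/355*1/3 + 51/355*4/9 = 104/355 = pi_A  (ok)
  104/355*2/9 + 2/5*2/3 + 58/355*2/9 + 51/355*2/9 = 2/5 = pi_B  (ok)
  104/355*1/9 + 2/5*1/9 + 58/355*1/3 + 51/355*2/9 = 58/355 = pi_C  (ok)
  104/355*2/9 + 2/5*1/9 + 58/355*1/9 + 51/355*1/9 = 51/355 = pi_D  (ok)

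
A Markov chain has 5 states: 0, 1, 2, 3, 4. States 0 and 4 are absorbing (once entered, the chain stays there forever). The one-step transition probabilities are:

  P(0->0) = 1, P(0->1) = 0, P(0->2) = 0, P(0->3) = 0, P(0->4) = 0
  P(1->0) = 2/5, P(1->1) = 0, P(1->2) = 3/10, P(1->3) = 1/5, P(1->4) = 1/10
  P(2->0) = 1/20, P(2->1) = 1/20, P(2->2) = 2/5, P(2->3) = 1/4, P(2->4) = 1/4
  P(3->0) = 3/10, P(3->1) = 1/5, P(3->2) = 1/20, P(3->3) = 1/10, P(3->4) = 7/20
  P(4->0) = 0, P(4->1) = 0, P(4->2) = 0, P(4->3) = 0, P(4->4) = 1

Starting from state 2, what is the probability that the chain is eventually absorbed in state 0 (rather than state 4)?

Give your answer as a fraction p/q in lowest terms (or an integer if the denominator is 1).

Answer: 318/949

Derivation:
Let a_i = P(absorbed in 0 | start in state i).
Boundary conditions: a_0 = 1, a_4 = 0.
For each transient state i, a_i = sum_j P(i->j) * a_j:
  a_1 = 2/5*a_0 + 0*a_1 + 3/10*a_2 + 1/5*a_3 + 1/10*a_4
  a_2 = 1/20*a_0 + 1/20*a_1 + 2/5*a_2 + 1/4*a_3 + 1/4*a_4
  a_3 = 3/10*a_0 + 1/5*a_1 + 1/20*a_2 + 1/10*a_3 + 7/20*a_4

Substituting a_0 = 1 and a_4 = 0, rearrange to (I - Q) a = r where r[i] = P(i -> 0):
  [1, -3/10, -1/5] . (a_1, a_2, a_3) = 2/5
  [-1/20, 3/5, -1/4] . (a_1, a_2, a_3) = 1/20
  [-1/5, -1/20, 9/10] . (a_1, a_2, a_3) = 3/10

Solving yields:
  a_1 = 567/949
  a_2 = 318/949
  a_3 = 460/949

Starting state is 2, so the absorption probability is a_2 = 318/949.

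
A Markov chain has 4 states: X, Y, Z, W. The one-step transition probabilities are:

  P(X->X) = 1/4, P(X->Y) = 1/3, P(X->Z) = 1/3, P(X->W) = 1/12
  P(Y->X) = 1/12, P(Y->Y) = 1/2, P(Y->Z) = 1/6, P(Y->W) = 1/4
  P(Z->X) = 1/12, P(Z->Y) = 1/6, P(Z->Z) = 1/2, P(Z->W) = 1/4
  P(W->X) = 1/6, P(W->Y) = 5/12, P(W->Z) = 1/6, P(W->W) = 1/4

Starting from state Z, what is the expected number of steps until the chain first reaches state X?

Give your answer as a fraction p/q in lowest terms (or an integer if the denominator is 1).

Let h_i = expected steps to first reach X from state i.
Boundary: h_X = 0.
First-step equations for the other states:
  h_Y = 1 + 1/12*h_X + 1/2*h_Y + 1/6*h_Z + 1/4*h_W
  h_Z = 1 + 1/12*h_X + 1/6*h_Y + 1/2*h_Z + 1/4*h_W
  h_W = 1 + 1/6*h_X + 5/12*h_Y + 1/6*h_Z + 1/4*h_W

Substituting h_X = 0 and rearranging gives the linear system (I - Q) h = 1:
  [1/2, -1/6, -1/4] . (h_Y, h_Z, h_W) = 1
  [-1/6, 1/2, -1/4] . (h_Y, h_Z, h_W) = 1
  [-5/12, -1/6, 3/4] . (h_Y, h_Z, h_W) = 1

Solving yields:
  h_Y = 48/5
  h_Z = 48/5
  h_W = 44/5

Starting state is Z, so the expected hitting time is h_Z = 48/5.

Answer: 48/5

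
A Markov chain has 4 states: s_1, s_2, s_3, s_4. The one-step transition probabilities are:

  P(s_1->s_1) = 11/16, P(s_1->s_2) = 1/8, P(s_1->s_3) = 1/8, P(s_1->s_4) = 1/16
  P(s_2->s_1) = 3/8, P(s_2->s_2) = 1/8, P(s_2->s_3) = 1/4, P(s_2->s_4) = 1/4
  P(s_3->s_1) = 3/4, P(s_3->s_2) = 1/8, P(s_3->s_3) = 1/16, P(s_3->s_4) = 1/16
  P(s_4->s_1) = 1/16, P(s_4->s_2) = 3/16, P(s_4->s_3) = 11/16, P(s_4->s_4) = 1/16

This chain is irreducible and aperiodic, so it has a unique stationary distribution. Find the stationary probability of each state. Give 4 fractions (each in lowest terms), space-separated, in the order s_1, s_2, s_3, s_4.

Answer: 236/391 3/23 70/391 2/23

Derivation:
The stationary distribution satisfies pi = pi * P, i.e.:
  pi_s_1 = 11/16*pi_s_1 + 3/8*pi_s_2 + 3/4*pi_s_3 + 1/16*pi_s_4
  pi_s_2 = 1/8*pi_s_1 + 1/8*pi_s_2 + 1/8*pi_s_3 + 3/16*pi_s_4
  pi_s_3 = 1/8*pi_s_1 + 1/4*pi_s_2 + 1/16*pi_s_3 + 11/16*pi_s_4
  pi_s_4 = 1/16*pi_s_1 + 1/4*pi_s_2 + 1/16*pi_s_3 + 1/16*pi_s_4
with normalization: pi_s_1 + pi_s_2 + pi_s_3 + pi_s_4 = 1.

Using the first 3 balance equations plus normalization, the linear system A*pi = b is:
  [-5/16, 3/8, 3/4, 1/16] . pi = 0
  [1/8, -7/8, 1/8, 3/16] . pi = 0
  [1/8, 1/4, -15/16, 11/16] . pi = 0
  [1, 1, 1, 1] . pi = 1

Solving yields:
  pi_s_1 = 236/391
  pi_s_2 = 3/23
  pi_s_3 = 70/391
  pi_s_4 = 2/23

Verification (pi * P):
  236/391*11/16 + 3/23*3/8 + 70/391*3/4 + 2/23*1/16 = 236/391 = pi_s_1  (ok)
  236/391*1/8 + 3/23*1/8 + 70/391*1/8 + 2/23*3/16 = 3/23 = pi_s_2  (ok)
  236/391*1/8 + 3/23*1/4 + 70/391*1/16 + 2/23*11/16 = 70/391 = pi_s_3  (ok)
  236/391*1/16 + 3/23*1/4 + 70/391*1/16 + 2/23*1/16 = 2/23 = pi_s_4  (ok)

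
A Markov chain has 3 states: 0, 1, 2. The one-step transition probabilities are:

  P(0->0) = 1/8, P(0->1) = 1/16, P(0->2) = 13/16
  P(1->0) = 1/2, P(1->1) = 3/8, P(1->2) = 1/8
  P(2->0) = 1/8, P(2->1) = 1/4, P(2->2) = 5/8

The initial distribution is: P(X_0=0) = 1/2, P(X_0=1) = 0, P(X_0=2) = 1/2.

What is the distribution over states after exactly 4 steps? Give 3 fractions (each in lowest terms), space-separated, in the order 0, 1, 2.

Answer: 7123/32768 3933/16384 17779/32768

Derivation:
Propagating the distribution step by step (d_{t+1} = d_t * P):
d_0 = (0=1/2, 1=0, 2=1/2)
  d_1[0] = 1/2*1/8 + 0*1/2 + 1/2*1/8 = 1/8
  d_1[1] = 1/2*1/16 + 0*3/8 + 1/2*1/4 = 5/32
  d_1[2] = 1/2*13/16 + 0*1/8 + 1/2*5/8 = 23/32
d_1 = (0=1/8, 1=5/32, 2=23/32)
  d_2[0] = 1/8*1/8 + 5/32*1/2 + 23/32*1/8 = 47/256
  d_2[1] = 1/8*1/16 + 5/32*3/8 + 23/32*1/4 = 63/256
  d_2[2] = 1/8*13/16 + 5/32*1/8 + 23/32*5/8 = 73/128
d_2 = (0=47/256, 1=63/256, 2=73/128)
  d_3[0] = 47/256*1/8 + 63/256*1/2 + 73/128*1/8 = 445/2048
  d_3[1] = 47/256*1/16 + 63/256*3/8 + 73/128*1/4 = 1009/4096
  d_3[2] = 47/256*13/16 + 63/256*1/8 + 73/128*5/8 = 2197/4096
d_3 = (0=445/2048, 1=1009/4096, 2=2197/4096)
  d_4[0] = 445/2048*1/8 + 1009/4096*1/2 + 2197/4096*1/8 = 7123/32768
  d_4[1] = 445/2048*1/16 + 1009/4096*3/8 + 2197/4096*1/4 = 3933/16384
  d_4[2] = 445/2048*13/16 + 1009/4096*1/8 + 2197/4096*5/8 = 17779/32768
d_4 = (0=7123/32768, 1=3933/16384, 2=17779/32768)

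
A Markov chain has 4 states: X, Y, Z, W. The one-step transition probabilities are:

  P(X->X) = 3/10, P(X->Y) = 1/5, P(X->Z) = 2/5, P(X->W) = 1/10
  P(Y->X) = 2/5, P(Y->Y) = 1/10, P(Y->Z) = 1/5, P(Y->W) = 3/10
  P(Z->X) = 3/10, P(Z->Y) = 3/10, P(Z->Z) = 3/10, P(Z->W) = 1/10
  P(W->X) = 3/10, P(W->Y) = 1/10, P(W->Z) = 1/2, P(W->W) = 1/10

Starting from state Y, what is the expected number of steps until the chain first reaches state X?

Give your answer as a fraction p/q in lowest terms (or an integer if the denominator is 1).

Answer: 57/20

Derivation:
Let h_i = expected steps to first reach X from state i.
Boundary: h_X = 0.
First-step equations for the other states:
  h_Y = 1 + 2/5*h_X + 1/10*h_Y + 1/5*h_Z + 3/10*h_W
  h_Z = 1 + 3/10*h_X + 3/10*h_Y + 3/10*h_Z + 1/10*h_W
  h_W = 1 + 3/10*h_X + 1/10*h_Y + 1/2*h_Z + 1/10*h_W

Substituting h_X = 0 and rearranging gives the linear system (I - Q) h = 1:
  [9/10, -1/5, -3/10] . (h_Y, h_Z, h_W) = 1
  [-3/10, 7/10, -1/10] . (h_Y, h_Z, h_W) = 1
  [-1/10, -1/2, 9/10] . (h_Y, h_Z, h_W) = 1

Solving yields:
  h_Y = 57/20
  h_Z = 31/10
  h_W = 63/20

Starting state is Y, so the expected hitting time is h_Y = 57/20.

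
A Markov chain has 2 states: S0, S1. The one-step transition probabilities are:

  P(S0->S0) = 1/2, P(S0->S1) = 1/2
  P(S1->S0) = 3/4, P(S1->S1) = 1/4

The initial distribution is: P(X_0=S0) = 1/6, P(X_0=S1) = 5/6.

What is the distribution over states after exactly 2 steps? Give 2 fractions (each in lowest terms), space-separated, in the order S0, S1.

Answer: 55/96 41/96

Derivation:
Propagating the distribution step by step (d_{t+1} = d_t * P):
d_0 = (S0=1/6, S1=5/6)
  d_1[S0] = 1/6*1/2 + 5/6*3/4 = 17/24
  d_1[S1] = 1/6*1/2 + 5/6*1/4 = 7/24
d_1 = (S0=17/24, S1=7/24)
  d_2[S0] = 17/24*1/2 + 7/24*3/4 = 55/96
  d_2[S1] = 17/24*1/2 + 7/24*1/4 = 41/96
d_2 = (S0=55/96, S1=41/96)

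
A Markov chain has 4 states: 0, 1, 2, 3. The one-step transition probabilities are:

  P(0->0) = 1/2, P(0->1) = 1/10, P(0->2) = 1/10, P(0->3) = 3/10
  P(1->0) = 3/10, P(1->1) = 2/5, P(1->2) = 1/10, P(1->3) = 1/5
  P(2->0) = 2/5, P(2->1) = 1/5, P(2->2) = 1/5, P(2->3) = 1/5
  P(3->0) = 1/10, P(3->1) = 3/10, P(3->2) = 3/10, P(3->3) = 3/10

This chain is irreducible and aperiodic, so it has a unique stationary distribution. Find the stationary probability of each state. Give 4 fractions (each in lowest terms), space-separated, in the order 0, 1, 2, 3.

Answer: 55/166 20/83 14/83 43/166

Derivation:
The stationary distribution satisfies pi = pi * P, i.e.:
  pi_0 = 1/2*pi_0 + 3/10*pi_1 + 2/5*pi_2 + 1/10*pi_3
  pi_1 = 1/10*pi_0 + 2/5*pi_1 + 1/5*pi_2 + 3/10*pi_3
  pi_2 = 1/10*pi_0 + 1/10*pi_1 + 1/5*pi_2 + 3/10*pi_3
  pi_3 = 3/10*pi_0 + 1/5*pi_1 + 1/5*pi_2 + 3/10*pi_3
with normalization: pi_0 + pi_1 + pi_2 + pi_3 = 1.

Using the first 3 balance equations plus normalization, the linear system A*pi = b is:
  [-1/2, 3/10, 2/5, 1/10] . pi = 0
  [1/10, -3/5, 1/5, 3/10] . pi = 0
  [1/10, 1/10, -4/5, 3/10] . pi = 0
  [1, 1, 1, 1] . pi = 1

Solving yields:
  pi_0 = 55/166
  pi_1 = 20/83
  pi_2 = 14/83
  pi_3 = 43/166

Verification (pi * P):
  55/166*1/2 + 20/83*3/10 + 14/83*2/5 + 43/166*1/10 = 55/166 = pi_0  (ok)
  55/166*1/10 + 20/83*2/5 + 14/83*1/5 + 43/166*3/10 = 20/83 = pi_1  (ok)
  55/166*1/10 + 20/83*1/10 + 14/83*1/5 + 43/166*3/10 = 14/83 = pi_2  (ok)
  55/166*3/10 + 20/83*1/5 + 14/83*1/5 + 43/166*3/10 = 43/166 = pi_3  (ok)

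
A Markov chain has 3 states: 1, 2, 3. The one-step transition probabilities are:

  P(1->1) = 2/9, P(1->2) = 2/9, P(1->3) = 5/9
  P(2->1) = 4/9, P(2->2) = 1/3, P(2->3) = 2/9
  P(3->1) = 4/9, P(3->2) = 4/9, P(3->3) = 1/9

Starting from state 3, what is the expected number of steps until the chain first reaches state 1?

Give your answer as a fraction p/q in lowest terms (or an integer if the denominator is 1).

Answer: 9/4

Derivation:
Let h_i = expected steps to first reach 1 from state i.
Boundary: h_1 = 0.
First-step equations for the other states:
  h_2 = 1 + 4/9*h_1 + 1/3*h_2 + 2/9*h_3
  h_3 = 1 + 4/9*h_1 + 4/9*h_2 + 1/9*h_3

Substituting h_1 = 0 and rearranging gives the linear system (I - Q) h = 1:
  [2/3, -2/9] . (h_2, h_3) = 1
  [-4/9, 8/9] . (h_2, h_3) = 1

Solving yields:
  h_2 = 9/4
  h_3 = 9/4

Starting state is 3, so the expected hitting time is h_3 = 9/4.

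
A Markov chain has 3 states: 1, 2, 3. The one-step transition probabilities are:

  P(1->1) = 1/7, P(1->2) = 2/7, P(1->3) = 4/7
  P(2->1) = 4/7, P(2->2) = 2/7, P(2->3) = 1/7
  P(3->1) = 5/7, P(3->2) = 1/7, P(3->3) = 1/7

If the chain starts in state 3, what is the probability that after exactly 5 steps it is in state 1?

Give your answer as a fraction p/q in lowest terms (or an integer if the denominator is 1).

Answer: 7670/16807

Derivation:
Computing P^5 by repeated multiplication:
P^1 =
  1: [1/7, 2/7, 4/7]
  2: [4/7, 2/7, 1/7]
  3: [5/7, 1/7, 1/7]
P^2 =
  1: [29/49, 10/49, 10/49]
  2: [17/49, 13/49, 19/49]
  3: [2/7, 13/49, 22/49]
P^3 =
  1: [17/49, 88/343, 136/343]
  2: [164/343, 79/343, 100/343]
  3: [176/343, 76/343, 13/49]
P^4 =
  1: [1151/2401, 550/2401, 100/343]
  2: [20/49, 586/2401, 835/2401]
  3: [935/2401, 85/343, 871/2401]
P^5 =
  1: [6851/16807, 586/2401, 5854/16807]
  2: [7499/16807, 3967/16807, 109/343]
  3: [7670/16807, 3931/16807, 5206/16807]

(P^5)[3 -> 1] = 7670/16807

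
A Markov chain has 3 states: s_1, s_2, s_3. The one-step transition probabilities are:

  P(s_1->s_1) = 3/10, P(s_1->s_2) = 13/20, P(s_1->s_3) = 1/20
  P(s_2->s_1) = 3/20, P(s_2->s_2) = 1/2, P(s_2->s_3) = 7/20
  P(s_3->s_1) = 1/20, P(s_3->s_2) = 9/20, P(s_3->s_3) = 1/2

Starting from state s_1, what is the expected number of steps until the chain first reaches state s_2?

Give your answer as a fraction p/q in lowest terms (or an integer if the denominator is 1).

Answer: 220/139

Derivation:
Let h_i = expected steps to first reach s_2 from state i.
Boundary: h_s_2 = 0.
First-step equations for the other states:
  h_s_1 = 1 + 3/10*h_s_1 + 13/20*h_s_2 + 1/20*h_s_3
  h_s_3 = 1 + 1/20*h_s_1 + 9/20*h_s_2 + 1/2*h_s_3

Substituting h_s_2 = 0 and rearranging gives the linear system (I - Q) h = 1:
  [7/10, -1/20] . (h_s_1, h_s_3) = 1
  [-1/20, 1/2] . (h_s_1, h_s_3) = 1

Solving yields:
  h_s_1 = 220/139
  h_s_3 = 300/139

Starting state is s_1, so the expected hitting time is h_s_1 = 220/139.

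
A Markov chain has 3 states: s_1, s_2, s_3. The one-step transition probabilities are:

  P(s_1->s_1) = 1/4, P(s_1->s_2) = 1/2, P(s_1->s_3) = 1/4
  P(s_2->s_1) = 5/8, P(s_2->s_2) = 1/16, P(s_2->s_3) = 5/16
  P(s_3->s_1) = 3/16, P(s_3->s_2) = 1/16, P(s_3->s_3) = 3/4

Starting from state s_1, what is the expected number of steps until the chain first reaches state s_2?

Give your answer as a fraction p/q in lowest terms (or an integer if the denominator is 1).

Let h_i = expected steps to first reach s_2 from state i.
Boundary: h_s_2 = 0.
First-step equations for the other states:
  h_s_1 = 1 + 1/4*h_s_1 + 1/2*h_s_2 + 1/4*h_s_3
  h_s_3 = 1 + 3/16*h_s_1 + 1/16*h_s_2 + 3/4*h_s_3

Substituting h_s_2 = 0 and rearranging gives the linear system (I - Q) h = 1:
  [3/4, -1/4] . (h_s_1, h_s_3) = 1
  [-3/16, 1/4] . (h_s_1, h_s_3) = 1

Solving yields:
  h_s_1 = 32/9
  h_s_3 = 20/3

Starting state is s_1, so the expected hitting time is h_s_1 = 32/9.

Answer: 32/9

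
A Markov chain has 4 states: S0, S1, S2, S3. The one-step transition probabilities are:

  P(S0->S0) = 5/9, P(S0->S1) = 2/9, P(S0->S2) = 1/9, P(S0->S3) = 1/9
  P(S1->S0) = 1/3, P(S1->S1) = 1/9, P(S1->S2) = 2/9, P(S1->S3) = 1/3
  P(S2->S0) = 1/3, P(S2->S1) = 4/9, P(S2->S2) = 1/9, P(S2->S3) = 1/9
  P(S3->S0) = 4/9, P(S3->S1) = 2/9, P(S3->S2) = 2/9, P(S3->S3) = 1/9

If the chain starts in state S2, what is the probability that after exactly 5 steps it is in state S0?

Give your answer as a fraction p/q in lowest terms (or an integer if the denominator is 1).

Computing P^5 by repeated multiplication:
P^1 =
  S0: [5/9, 2/9, 1/9, 1/9]
  S1: [1/3, 1/9, 2/9, 1/3]
  S2: [1/3, 4/9, 1/9, 1/9]
  S3: [4/9, 2/9, 2/9, 1/9]
P^2 =
  S0: [38/81, 2/9, 4/27, 13/81]
  S1: [4/9, 7/27, 13/81, 11/81]
  S2: [34/81, 16/81, 14/81, 17/81]
  S3: [4/9, 20/81, 4/27, 13/81]
P^3 =
  S0: [332/729, 56/243, 112/729, 13/81]
  S1: [326/729, 167/729, 113/729, 41/243]
  S2: [328/729, 58/243, 38/243, 113/729]
  S3: [328/729, 166/729, 38/243, 121/729]
P^4 =
  S0: [2968/6561, 1514/6561, 338/2187, 355/2187]
  S1: [2962/6561, 1517/6561, 1019/6561, 1063/6561]
  S2: [2956/6561, 56/243, 1016/6561, 359/2187]
  S3: [988/2187, 1520/6561, 1016/6561, 1061/6561]
P^5 =
  S0: [26684/59049, 13636/59049, 9140/59049, 9589/59049]
  S1: [8890/19683, 13643/59049, 3047/19683, 9595/59049]
  S2: [26672/59049, 13642/59049, 3050/19683, 355/2187]
  S3: [26672/59049, 13634/59049, 9142/59049, 9601/59049]

(P^5)[S2 -> S0] = 26672/59049

Answer: 26672/59049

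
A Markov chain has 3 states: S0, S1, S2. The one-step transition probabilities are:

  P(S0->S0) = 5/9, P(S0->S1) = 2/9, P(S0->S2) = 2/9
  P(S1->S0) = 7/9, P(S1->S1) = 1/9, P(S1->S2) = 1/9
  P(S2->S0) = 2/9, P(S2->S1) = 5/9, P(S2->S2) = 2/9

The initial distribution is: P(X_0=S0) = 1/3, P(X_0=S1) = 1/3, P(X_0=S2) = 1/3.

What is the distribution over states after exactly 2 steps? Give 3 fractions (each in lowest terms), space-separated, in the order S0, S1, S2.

Propagating the distribution step by step (d_{t+1} = d_t * P):
d_0 = (S0=1/3, S1=1/3, S2=1/3)
  d_1[S0] = 1/3*5/9 + 1/3*7/9 + 1/3*2/9 = 14/27
  d_1[S1] = 1/3*2/9 + 1/3*1/9 + 1/3*5/9 = 8/27
  d_1[S2] = 1/3*2/9 + 1/3*1/9 + 1/3*2/9 = 5/27
d_1 = (S0=14/27, S1=8/27, S2=5/27)
  d_2[S0] = 14/27*5/9 + 8/27*7/9 + 5/27*2/9 = 136/243
  d_2[S1] = 14/27*2/9 + 8/27*1/9 + 5/27*5/9 = 61/243
  d_2[S2] = 14/27*2/9 + 8/27*1/9 + 5/27*2/9 = 46/243
d_2 = (S0=136/243, S1=61/243, S2=46/243)

Answer: 136/243 61/243 46/243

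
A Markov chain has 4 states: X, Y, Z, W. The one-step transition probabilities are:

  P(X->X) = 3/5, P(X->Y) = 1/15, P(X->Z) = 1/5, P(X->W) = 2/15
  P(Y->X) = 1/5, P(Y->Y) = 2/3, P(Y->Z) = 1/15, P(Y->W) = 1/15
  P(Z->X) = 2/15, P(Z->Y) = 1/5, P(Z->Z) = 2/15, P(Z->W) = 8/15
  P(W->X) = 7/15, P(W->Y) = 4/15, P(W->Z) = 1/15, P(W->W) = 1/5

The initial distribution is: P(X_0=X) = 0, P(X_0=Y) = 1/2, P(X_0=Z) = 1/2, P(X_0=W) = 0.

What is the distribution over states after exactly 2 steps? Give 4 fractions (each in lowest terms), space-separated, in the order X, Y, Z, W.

Answer: 17/50 2/5 43/450 37/225

Derivation:
Propagating the distribution step by step (d_{t+1} = d_t * P):
d_0 = (X=0, Y=1/2, Z=1/2, W=0)
  d_1[X] = 0*3/5 + 1/2*1/5 + 1/2*2/15 + 0*7/15 = 1/6
  d_1[Y] = 0*1/15 + 1/2*2/3 + 1/2*1/5 + 0*4/15 = 13/30
  d_1[Z] = 0*1/5 + 1/2*1/15 + 1/2*2/15 + 0*1/15 = 1/10
  d_1[W] = 0*2/15 + 1/2*1/15 + 1/2*8/15 + 0*1/5 = 3/10
d_1 = (X=1/6, Y=13/30, Z=1/10, W=3/10)
  d_2[X] = 1/6*3/5 + 13/30*1/5 + 1/10*2/15 + 3/10*7/15 = 17/50
  d_2[Y] = 1/6*1/15 + 13/30*2/3 + 1/10*1/5 + 3/10*4/15 = 2/5
  d_2[Z] = 1/6*1/5 + 13/30*1/15 + 1/10*2/15 + 3/10*1/15 = 43/450
  d_2[W] = 1/6*2/15 + 13/30*1/15 + 1/10*8/15 + 3/10*1/5 = 37/225
d_2 = (X=17/50, Y=2/5, Z=43/450, W=37/225)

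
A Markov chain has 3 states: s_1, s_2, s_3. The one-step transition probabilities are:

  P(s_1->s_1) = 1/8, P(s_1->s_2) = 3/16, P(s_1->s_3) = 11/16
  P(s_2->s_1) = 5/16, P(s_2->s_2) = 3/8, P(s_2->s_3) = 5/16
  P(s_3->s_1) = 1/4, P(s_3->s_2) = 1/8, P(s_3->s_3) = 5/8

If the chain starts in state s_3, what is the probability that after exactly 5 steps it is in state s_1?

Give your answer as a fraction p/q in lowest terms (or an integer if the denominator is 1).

Computing P^5 by repeated multiplication:
P^1 =
  s_1: [1/8, 3/16, 11/16]
  s_2: [5/16, 3/8, 5/16]
  s_3: [1/4, 1/8, 5/8]
P^2 =
  s_1: [63/256, 23/128, 147/256]
  s_2: [15/64, 61/256, 135/256]
  s_3: [29/128, 11/64, 77/128]
P^3 =
  s_1: [59/256, 759/4096, 2393/4096]
  s_2: [965/4096, 51/256, 2315/4096]
  s_3: [119/512, 373/2048, 1199/2048]
P^4 =
  s_1: [15255/65536, 3043/16384, 38109/65536]
  s_2: [7635/32768, 12421/65536, 37845/65536]
  s_3: [7613/32768, 379/2048, 19091/32768]
P^5 =
  s_1: [121903/524288, 195015/1048576, 609755/1048576]
  s_2: [244025/1048576, 98013/524288, 608525/1048576]
  s_3: [60955/262144, 97405/524288, 304973/524288]

(P^5)[s_3 -> s_1] = 60955/262144

Answer: 60955/262144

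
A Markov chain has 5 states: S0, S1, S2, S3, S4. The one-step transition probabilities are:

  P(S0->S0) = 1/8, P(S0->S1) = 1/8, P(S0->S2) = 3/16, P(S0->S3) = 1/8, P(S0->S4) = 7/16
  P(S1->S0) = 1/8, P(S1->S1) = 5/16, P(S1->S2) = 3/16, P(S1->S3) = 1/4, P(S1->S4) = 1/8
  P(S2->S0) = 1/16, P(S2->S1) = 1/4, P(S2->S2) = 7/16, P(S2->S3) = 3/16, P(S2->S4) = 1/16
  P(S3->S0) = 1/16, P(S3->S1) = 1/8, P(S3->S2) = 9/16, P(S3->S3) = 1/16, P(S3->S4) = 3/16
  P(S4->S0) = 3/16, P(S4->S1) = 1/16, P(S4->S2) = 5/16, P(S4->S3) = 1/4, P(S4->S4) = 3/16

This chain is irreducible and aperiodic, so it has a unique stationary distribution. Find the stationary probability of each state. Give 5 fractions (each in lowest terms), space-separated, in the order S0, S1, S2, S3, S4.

Answer: 2777/27637 5480/27637 20235/55274 9987/55274 4269/27637

Derivation:
The stationary distribution satisfies pi = pi * P, i.e.:
  pi_S0 = 1/8*pi_S0 + 1/8*pi_S1 + 1/16*pi_S2 + 1/16*pi_S3 + 3/16*pi_S4
  pi_S1 = 1/8*pi_S0 + 5/16*pi_S1 + 1/4*pi_S2 + 1/8*pi_S3 + 1/16*pi_S4
  pi_S2 = 3/16*pi_S0 + 3/16*pi_S1 + 7/16*pi_S2 + 9/16*pi_S3 + 5/16*pi_S4
  pi_S3 = 1/8*pi_S0 + 1/4*pi_S1 + 3/16*pi_S2 + 1/16*pi_S3 + 1/4*pi_S4
  pi_S4 = 7/16*pi_S0 + 1/8*pi_S1 + 1/16*pi_S2 + 3/16*pi_S3 + 3/16*pi_S4
with normalization: pi_S0 + pi_S1 + pi_S2 + pi_S3 + pi_S4 = 1.

Using the first 4 balance equations plus normalization, the linear system A*pi = b is:
  [-7/8, 1/8, 1/16, 1/16, 3/16] . pi = 0
  [1/8, -11/16, 1/4, 1/8, 1/16] . pi = 0
  [3/16, 3/16, -9/16, 9/16, 5/16] . pi = 0
  [1/8, 1/4, 3/16, -15/16, 1/4] . pi = 0
  [1, 1, 1, 1, 1] . pi = 1

Solving yields:
  pi_S0 = 2777/27637
  pi_S1 = 5480/27637
  pi_S2 = 20235/55274
  pi_S3 = 9987/55274
  pi_S4 = 4269/27637

Verification (pi * P):
  2777/27637*1/8 + 5480/27637*1/8 + 20235/55274*1/16 + 9987/55274*1/16 + 4269/27637*3/16 = 2777/27637 = pi_S0  (ok)
  2777/27637*1/8 + 5480/27637*5/16 + 20235/55274*1/4 + 9987/55274*1/8 + 4269/27637*1/16 = 5480/27637 = pi_S1  (ok)
  2777/27637*3/16 + 5480/27637*3/16 + 20235/55274*7/16 + 9987/55274*9/16 + 4269/27637*5/16 = 20235/55274 = pi_S2  (ok)
  2777/27637*1/8 + 5480/27637*1/4 + 20235/55274*3/16 + 9987/55274*1/16 + 4269/27637*1/4 = 9987/55274 = pi_S3  (ok)
  2777/27637*7/16 + 5480/27637*1/8 + 20235/55274*1/16 + 9987/55274*3/16 + 4269/27637*3/16 = 4269/27637 = pi_S4  (ok)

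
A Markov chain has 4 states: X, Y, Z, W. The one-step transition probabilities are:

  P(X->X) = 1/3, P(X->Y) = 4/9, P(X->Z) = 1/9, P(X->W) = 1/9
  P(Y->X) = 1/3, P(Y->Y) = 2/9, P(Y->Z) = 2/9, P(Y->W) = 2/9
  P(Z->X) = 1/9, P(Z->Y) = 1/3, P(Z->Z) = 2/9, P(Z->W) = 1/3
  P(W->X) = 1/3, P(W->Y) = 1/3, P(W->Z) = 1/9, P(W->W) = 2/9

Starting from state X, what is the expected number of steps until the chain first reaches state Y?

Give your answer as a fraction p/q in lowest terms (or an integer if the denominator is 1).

Answer: 288/119

Derivation:
Let h_i = expected steps to first reach Y from state i.
Boundary: h_Y = 0.
First-step equations for the other states:
  h_X = 1 + 1/3*h_X + 4/9*h_Y + 1/9*h_Z + 1/9*h_W
  h_Z = 1 + 1/9*h_X + 1/3*h_Y + 2/9*h_Z + 1/3*h_W
  h_W = 1 + 1/3*h_X + 1/3*h_Y + 1/9*h_Z + 2/9*h_W

Substituting h_Y = 0 and rearranging gives the linear system (I - Q) h = 1:
  [2/3, -1/9, -1/9] . (h_X, h_Z, h_W) = 1
  [-1/9, 7/9, -1/3] . (h_X, h_Z, h_W) = 1
  [-1/3, -1/9, 7/9] . (h_X, h_Z, h_W) = 1

Solving yields:
  h_X = 288/119
  h_Z = 333/119
  h_W = 324/119

Starting state is X, so the expected hitting time is h_X = 288/119.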